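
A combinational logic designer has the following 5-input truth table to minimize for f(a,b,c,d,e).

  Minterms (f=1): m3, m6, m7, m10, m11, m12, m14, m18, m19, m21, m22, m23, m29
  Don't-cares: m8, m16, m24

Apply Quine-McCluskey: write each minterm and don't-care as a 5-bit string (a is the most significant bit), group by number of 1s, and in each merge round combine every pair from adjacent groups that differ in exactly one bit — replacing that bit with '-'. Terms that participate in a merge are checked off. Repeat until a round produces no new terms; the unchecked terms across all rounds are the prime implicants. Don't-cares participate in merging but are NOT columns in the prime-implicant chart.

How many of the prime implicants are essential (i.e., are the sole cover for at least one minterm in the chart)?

Round 0: 00011✓ 00110✓ 00111✓ 01000✓ 01010✓ 01011✓ 01100✓ 01110✓ 10000✓ 10010✓ 10011✓ 10101✓ 10110✓ 10111✓ 11000✓ 11101✓
Round 1: -0011✓ -0110✓ -0111✓ -1000 0-011 0-110 00-11✓ 0011-✓ 01-00✓ 01-10✓ 010-0✓ 0101- 011-0✓ 1-000 1-101 10-10✓ 10-11✓ 100-0 1001-✓ 101-1 1011-✓
Round 2: -0-11 -011- 01--0 10-1-
PIs = {-0-11, -011-, -1000, 0-011, 0-110, 01--0, 0101-, 1-000, 1-101, 10-1-, 100-0, 101-1}
Coverage chart:
  m3: -0-11,0-011
  m6: -011-,0-110
  m7: -0-11,-011-
  m10: 01--0,0101-
  m11: 0-011,0101-
  m12: 01--0 ←essential
  m14: 0-110,01--0
  m18: 10-1-,100-0
  m19: -0-11,10-1-
  m21: 1-101,101-1
  m22: -011-,10-1-
  m23: -0-11,-011-,10-1-,101-1
  m29: 1-101 ←essential
Essential: 01--0, 1-101

2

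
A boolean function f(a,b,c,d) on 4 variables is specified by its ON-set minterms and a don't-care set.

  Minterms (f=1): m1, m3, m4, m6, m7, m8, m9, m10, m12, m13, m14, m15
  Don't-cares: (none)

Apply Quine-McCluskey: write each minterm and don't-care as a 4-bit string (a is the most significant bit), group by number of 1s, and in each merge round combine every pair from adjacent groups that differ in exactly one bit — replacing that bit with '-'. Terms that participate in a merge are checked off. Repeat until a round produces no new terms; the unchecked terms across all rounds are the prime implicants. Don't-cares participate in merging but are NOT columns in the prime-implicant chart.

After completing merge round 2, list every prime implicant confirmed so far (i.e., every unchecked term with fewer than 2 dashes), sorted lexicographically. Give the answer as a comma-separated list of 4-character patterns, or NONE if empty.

-001, 0-11, 00-1

Round 0: 0001✓ 0011✓ 0100✓ 0110✓ 0111✓ 1000✓ 1001✓ 1010✓ 1100✓ 1101✓ 1110✓ 1111✓
Round 1: -001 -100✓ -110✓ -111✓ 0-11 00-1 01-0✓ 011-✓ 1-00✓ 1-01✓ 1-10✓ 10-0✓ 100-✓ 11-0✓ 11-1✓ 110-✓ 111-✓
Round 2: -1-0 -11- 1--0 1-0- 11--
PIs = {-001, -1-0, -11-, 0-11, 00-1, 1--0, 1-0-, 11--}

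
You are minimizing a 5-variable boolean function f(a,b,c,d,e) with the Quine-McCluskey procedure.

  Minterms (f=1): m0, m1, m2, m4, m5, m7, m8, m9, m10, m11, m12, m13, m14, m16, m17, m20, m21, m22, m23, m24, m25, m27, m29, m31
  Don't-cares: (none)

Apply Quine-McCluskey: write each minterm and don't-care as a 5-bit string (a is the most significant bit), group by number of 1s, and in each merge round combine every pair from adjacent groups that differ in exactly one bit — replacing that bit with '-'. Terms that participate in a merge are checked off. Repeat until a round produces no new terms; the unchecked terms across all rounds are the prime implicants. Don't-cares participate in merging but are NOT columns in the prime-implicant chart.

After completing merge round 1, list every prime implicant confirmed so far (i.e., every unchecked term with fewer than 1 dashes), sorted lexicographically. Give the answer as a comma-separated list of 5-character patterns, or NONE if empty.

NONE

size-2^0 implicants → 00000(✓)  00001(✓)  00010(✓)  00100(✓)  00101(✓)  00111(✓)  01000(✓)  01001(✓)  01010(✓)  01011(✓)  01100(✓)  01101(✓)  01110(✓)  10000(✓)  10001(✓)  10100(✓)  10101(✓)  10110(✓)  10111(✓)  11000(✓)  11001(✓)  11011(✓)  11101(✓)  11111(✓)
size-2^1 implicants → -0000(✓)  -0001(✓)  -0100(✓)  -0101(✓)  -0111(✓)  -1000(✓)  -1001(✓)  -1011(✓)  -1101(✓)  0-000(✓)  0-001(✓)  0-010(✓)  0-100(✓)  0-101(✓)  00-00(✓)  00-01(✓)  000-0(✓)  0000-(✓)  001-1(✓)  0010-(✓)  01-00(✓)  01-01(✓)  01-10(✓)  010-0(✓)  010-1(✓)  0100-(✓)  0101-(✓)  011-0(✓)  0110-(✓)  1-000(✓)  1-001(✓)  1-101(✓)  1-111(✓)  10-00(✓)  10-01(✓)  1000-(✓)  101-0(✓)  101-1(✓)  1010-(✓)  1011-(✓)  11-01(✓)  11-11(✓)  110-1(✓)  1100-(✓)  111-1(✓)
size-2^2 implicants → --000(✓)  --001(✓)  --101(✓)  -0-00(✓)  -0-01(✓)  -000-(✓)  -01-1  -010-(✓)  -1-01(✓)  -10-1  -100-(✓)  0--00(✓)  0--01(✓)  0-0-0  0-00-(✓)  0-10-(✓)  00-0-(✓)  01--0  01-0-(✓)  010--  1--01(✓)  1-00-(✓)  1-1-1  10-0-(✓)  101--  11--1
size-2^3 implicants → ---01  --00-  -0-0-  0--0-
Unchecked terms (primes): ---01, --00-, -0-0-, -01-1, -10-1, 0--0-, 0-0-0, 01--0, 010--, 1-1-1, 101--, 11--1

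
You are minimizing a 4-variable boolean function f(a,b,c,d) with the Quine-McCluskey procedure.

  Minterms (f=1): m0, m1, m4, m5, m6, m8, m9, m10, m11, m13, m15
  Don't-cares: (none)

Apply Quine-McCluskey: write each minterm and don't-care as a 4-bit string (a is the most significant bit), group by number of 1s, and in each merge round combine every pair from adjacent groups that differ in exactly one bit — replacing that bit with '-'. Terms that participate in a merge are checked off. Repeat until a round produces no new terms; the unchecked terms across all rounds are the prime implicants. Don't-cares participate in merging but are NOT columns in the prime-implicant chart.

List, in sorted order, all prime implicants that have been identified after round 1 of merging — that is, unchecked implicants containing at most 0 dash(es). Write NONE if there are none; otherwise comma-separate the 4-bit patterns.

NONE

Round 0: 0000✓ 0001✓ 0100✓ 0101✓ 0110✓ 1000✓ 1001✓ 1010✓ 1011✓ 1101✓ 1111✓
Round 1: -000✓ -001✓ -101✓ 0-00✓ 0-01✓ 000-✓ 01-0 010-✓ 1-01✓ 1-11✓ 10-0✓ 10-1✓ 100-✓ 101-✓ 11-1✓
Round 2: --01 -00- 0-0- 1--1 10--
PIs = {--01, -00-, 0-0-, 01-0, 1--1, 10--}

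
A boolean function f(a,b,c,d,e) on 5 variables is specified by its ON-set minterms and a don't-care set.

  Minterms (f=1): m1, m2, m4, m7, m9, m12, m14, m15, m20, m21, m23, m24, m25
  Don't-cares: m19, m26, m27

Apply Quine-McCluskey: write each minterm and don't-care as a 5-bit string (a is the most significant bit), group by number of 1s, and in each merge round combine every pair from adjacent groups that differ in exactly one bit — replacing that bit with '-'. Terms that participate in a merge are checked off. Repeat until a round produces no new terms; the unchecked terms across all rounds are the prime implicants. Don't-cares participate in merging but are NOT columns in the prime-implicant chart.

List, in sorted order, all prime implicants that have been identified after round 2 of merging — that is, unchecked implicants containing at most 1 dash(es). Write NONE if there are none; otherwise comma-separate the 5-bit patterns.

-0100, -0111, -1001, 0-001, 0-100, 0-111, 00010, 011-0, 0111-, 1-011, 10-11, 101-1, 1010-

Round 0: 00001✓ 00010 00100✓ 00111✓ 01001✓ 01100✓ 01110✓ 01111✓ 10011✓ 10100✓ 10101✓ 10111✓ 11000✓ 11001✓ 11010✓ 11011✓
Round 1: -0100 -0111 -1001 0-001 0-100 0-111 011-0 0111- 1-011 10-11 101-1 1010- 110-0✓ 110-1✓ 1100-✓ 1101-✓
Round 2: 110--
PIs = {-0100, -0111, -1001, 0-001, 0-100, 0-111, 00010, 011-0, 0111-, 1-011, 10-11, 101-1, 1010-, 110--}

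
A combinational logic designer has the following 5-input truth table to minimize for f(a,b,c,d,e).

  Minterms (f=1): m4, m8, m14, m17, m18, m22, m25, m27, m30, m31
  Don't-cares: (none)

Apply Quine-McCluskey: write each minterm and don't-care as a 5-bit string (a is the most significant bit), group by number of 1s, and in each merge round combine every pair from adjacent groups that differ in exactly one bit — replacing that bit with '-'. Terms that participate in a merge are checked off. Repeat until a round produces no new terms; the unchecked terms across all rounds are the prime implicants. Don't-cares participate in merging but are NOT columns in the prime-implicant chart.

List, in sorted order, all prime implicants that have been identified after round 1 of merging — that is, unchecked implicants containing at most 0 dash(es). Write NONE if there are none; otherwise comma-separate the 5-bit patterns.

00100, 01000

[col 0] 00100, 01000, 01110*, 10001*, 10010*, 10110*, 11001*, 11011*, 11110*, 11111*
[col 1] -1110, 1-001, 1-110, 10-10, 11-11, 110-1, 1111-
Prime implicants: -1110, 00100, 01000, 1-001, 1-110, 10-10, 11-11, 110-1, 1111-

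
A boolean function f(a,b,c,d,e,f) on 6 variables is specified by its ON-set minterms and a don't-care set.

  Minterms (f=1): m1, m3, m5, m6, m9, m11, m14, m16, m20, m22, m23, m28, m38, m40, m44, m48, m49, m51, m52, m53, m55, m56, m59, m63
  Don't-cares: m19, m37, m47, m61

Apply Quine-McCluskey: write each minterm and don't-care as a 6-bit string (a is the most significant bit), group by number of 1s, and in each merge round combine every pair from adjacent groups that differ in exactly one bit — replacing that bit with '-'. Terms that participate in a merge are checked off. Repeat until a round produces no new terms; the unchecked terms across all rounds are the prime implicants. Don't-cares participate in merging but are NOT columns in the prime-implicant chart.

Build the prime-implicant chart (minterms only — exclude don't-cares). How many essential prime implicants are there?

Round 0: 000001✓ 000011✓ 000101✓ 000110✓ 001001✓ 001011✓ 001110✓ 010000✓ 010011✓ 010100✓ 010110✓ 010111✓ 011100✓ 100101✓ 100110✓ 101000✓ 101100✓ 101111✓ 110000✓ 110001✓ 110011✓ 110100✓ 110101✓ 110111✓ 111000✓ 111011✓ 111101✓ 111111✓
Round 1: -00101 -00110 -10000✓ -10011✓ -10100✓ -10111✓ 0-0011 0-0110 00-001✓ 00-011✓ 00-110 000-01 0000-1✓ 0010-1✓ 01-100 010-00✓ 010-11✓ 0101-0 01011- 1-0101 1-1000 1-1111 101-00 11-000 11-011✓ 11-101✓ 11-111✓ 110-00✓ 110-01✓ 110-11✓ 1100-1✓ 11000-✓ 1101-1✓ 11010-✓ 111-11✓ 1111-1✓
Round 2: -10-00 -10-11 00-0-1 11--11 11-1-1 110--1 110-0-
PIs = {-00101, -00110, -10-00, -10-11, 0-0011, 0-0110, 00-0-1, 00-110, 000-01, 01-100, 0101-0, 01011-, 1-0101, 1-1000, 1-1111, 101-00, 11--11, 11-000, 11-1-1, 110--1, 110-0-}
Coverage chart:
  m1: 00-0-1,000-01
  m3: 0-0011,00-0-1
  m5: -00101,000-01
  m6: -00110,0-0110,00-110
  m9: 00-0-1 ←essential
  m11: 00-0-1 ←essential
  m14: 00-110 ←essential
  m16: -10-00 ←essential
  m20: -10-00,01-100,0101-0
  m22: 0-0110,0101-0,01011-
  m23: -10-11,01011-
  m28: 01-100 ←essential
  m38: -00110 ←essential
  m40: 1-1000,101-00
  m44: 101-00 ←essential
  m48: -10-00,11-000,110-0-
  m49: 110--1,110-0-
  m51: -10-11,11--11,110--1
  m52: -10-00,110-0-
  m53: 1-0101,11-1-1,110--1,110-0-
  m55: -10-11,11--11,11-1-1,110--1
  m56: 1-1000,11-000
  m59: 11--11 ←essential
  m63: 1-1111,11--11,11-1-1
Essential: -00110, -10-00, 00-0-1, 00-110, 01-100, 101-00, 11--11

7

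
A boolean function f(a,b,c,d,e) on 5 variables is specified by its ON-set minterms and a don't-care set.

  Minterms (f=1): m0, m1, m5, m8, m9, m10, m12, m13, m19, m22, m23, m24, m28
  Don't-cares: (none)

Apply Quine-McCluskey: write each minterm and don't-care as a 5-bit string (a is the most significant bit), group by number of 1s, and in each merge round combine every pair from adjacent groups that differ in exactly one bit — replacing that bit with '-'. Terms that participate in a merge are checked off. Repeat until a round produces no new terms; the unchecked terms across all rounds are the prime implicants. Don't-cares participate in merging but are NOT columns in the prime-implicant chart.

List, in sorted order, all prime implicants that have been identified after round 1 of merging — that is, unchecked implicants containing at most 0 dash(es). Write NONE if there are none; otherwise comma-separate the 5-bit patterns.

[col 0] 00000*, 00001*, 00101*, 01000*, 01001*, 01010*, 01100*, 01101*, 10011*, 10110*, 10111*, 11000*, 11100*
[col 1] -1000*, -1100*, 0-000*, 0-001*, 0-101*, 00-01*, 0000-*, 01-00*, 01-01*, 010-0, 0100-*, 0110-*, 10-11, 1011-, 11-00*
[col 2] -1-00, 0--01, 0-00-, 01-0-
Prime implicants: -1-00, 0--01, 0-00-, 01-0-, 010-0, 10-11, 1011-

NONE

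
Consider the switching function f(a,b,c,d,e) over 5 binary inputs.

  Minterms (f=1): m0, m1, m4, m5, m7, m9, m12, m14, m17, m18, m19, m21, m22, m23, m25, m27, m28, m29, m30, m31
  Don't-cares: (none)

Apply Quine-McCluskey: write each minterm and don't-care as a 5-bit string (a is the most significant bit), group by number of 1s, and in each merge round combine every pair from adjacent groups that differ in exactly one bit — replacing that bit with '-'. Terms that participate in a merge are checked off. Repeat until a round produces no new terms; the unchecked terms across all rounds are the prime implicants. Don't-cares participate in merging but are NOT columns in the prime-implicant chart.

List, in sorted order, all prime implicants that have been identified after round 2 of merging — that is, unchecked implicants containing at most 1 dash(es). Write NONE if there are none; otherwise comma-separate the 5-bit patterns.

0-100

[col 0] 00000*, 00001*, 00100*, 00101*, 00111*, 01001*, 01100*, 01110*, 10001*, 10010*, 10011*, 10101*, 10110*, 10111*, 11001*, 11011*, 11100*, 11101*, 11110*, 11111*
[col 1] -0001*, -0101*, -0111*, -1001*, -1100*, -1110*, 0-001*, 0-100, 00-00*, 00-01*, 0000-*, 001-1*, 0010-*, 011-0*, 1-001*, 1-011*, 1-101*, 1-110*, 1-111*, 10-01*, 10-10*, 10-11*, 100-1*, 1001-*, 101-1*, 1011-*, 11-01*, 11-11*, 110-1*, 111-0*, 111-1*, 1110-*, 1111-*
[col 2] --001, -0-01, -01-1, -11-0, 00-0-, 1--01*, 1--11*, 1-0-1*, 1-1-1*, 1-11-, 10--1*, 10-1-, 11--1*, 111--
[col 3] 1---1
Prime implicants: --001, -0-01, -01-1, -11-0, 0-100, 00-0-, 1---1, 1-11-, 10-1-, 111--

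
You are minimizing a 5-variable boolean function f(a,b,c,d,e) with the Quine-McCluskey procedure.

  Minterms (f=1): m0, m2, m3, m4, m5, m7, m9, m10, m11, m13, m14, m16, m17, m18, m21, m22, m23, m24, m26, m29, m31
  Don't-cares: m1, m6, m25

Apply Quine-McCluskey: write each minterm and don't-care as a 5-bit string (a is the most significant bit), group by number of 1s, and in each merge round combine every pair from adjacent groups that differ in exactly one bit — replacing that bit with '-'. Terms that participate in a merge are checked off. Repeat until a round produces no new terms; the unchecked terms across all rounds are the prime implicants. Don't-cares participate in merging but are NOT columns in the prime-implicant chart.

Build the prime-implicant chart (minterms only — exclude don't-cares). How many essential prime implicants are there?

4

[col 0] 00000*, 00001*, 00010*, 00011*, 00100*, 00101*, 00110*, 00111*, 01001*, 01010*, 01011*, 01101*, 01110*, 10000*, 10001*, 10010*, 10101*, 10110*, 10111*, 11000*, 11001*, 11010*, 11101*, 11111*
[col 1] -0000*, -0001*, -0010*, -0101*, -0110*, -0111*, -1001*, -1010*, -1101*, 0-001*, 0-010*, 0-011*, 0-101*, 0-110*, 00-00*, 00-01*, 00-10*, 00-11*, 000-0*, 000-1*, 0000-*, 0001-*, 001-0*, 001-1*, 0010-*, 0011-*, 01-01*, 01-10*, 010-1*, 0101-*, 1-000*, 1-001*, 1-010*, 1-101*, 1-111*, 10-01*, 10-10*, 100-0*, 1000-*, 101-1*, 1011-*, 11-01*, 110-0*, 1100-*, 111-1*
[col 2] --001*, --010, --101*, -0-01*, -0-10, -00-0, -000-, -01-1, -011-, -1-01*, 0--01*, 0--10, 0-0-1, 0-01-, 00--0*, 00--1*, 00-0-*, 00-1-*, 000--*, 001--*, 1--01*, 1-0-0, 1-00-, 1-1-1
[col 3] ---01, 00---
Prime implicants: ---01, --010, -0-10, -00-0, -000-, -01-1, -011-, 0--10, 0-0-1, 0-01-, 00---, 1-0-0, 1-00-, 1-1-1
PI chart (minterm → PIs covering it):
  0 | -00-0,-000-,00---
  2 | --010,-0-10,-00-0,0--10,0-01-,00---
  3 | 0-0-1,0-01-,00---
  4 | 00---  (sole → essential)
  5 | ---01,-01-1,00---
  7 | -01-1,-011-,00---
  9 | ---01,0-0-1
  10 | --010,0--10,0-01-
  11 | 0-0-1,0-01-
  13 | ---01  (sole → essential)
  14 | 0--10  (sole → essential)
  16 | -00-0,-000-,1-0-0,1-00-
  17 | ---01,-000-,1-00-
  18 | --010,-0-10,-00-0,1-0-0
  21 | ---01,-01-1,1-1-1
  22 | -0-10,-011-
  23 | -01-1,-011-,1-1-1
  24 | 1-0-0,1-00-
  26 | --010,1-0-0
  29 | ---01,1-1-1
  31 | 1-1-1  (sole → essential)
Essential prime implicants: ---01, 0--10, 00---, 1-1-1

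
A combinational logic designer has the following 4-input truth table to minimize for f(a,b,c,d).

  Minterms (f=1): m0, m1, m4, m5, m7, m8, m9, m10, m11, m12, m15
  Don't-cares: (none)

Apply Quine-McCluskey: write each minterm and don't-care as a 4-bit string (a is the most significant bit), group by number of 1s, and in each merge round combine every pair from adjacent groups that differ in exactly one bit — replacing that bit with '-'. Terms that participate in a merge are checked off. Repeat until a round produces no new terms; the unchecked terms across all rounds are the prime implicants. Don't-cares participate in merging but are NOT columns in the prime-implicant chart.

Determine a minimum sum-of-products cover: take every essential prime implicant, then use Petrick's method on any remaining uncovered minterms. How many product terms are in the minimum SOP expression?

Round 0: 0000✓ 0001✓ 0100✓ 0101✓ 0111✓ 1000✓ 1001✓ 1010✓ 1011✓ 1100✓ 1111✓
Round 1: -000✓ -001✓ -100✓ -111 0-00✓ 0-01✓ 000-✓ 01-1 010-✓ 1-00✓ 1-11 10-0✓ 10-1✓ 100-✓ 101-✓
Round 2: --00 -00- 0-0- 10--
PIs = {--00, -00-, -111, 0-0-, 01-1, 1-11, 10--}
Coverage chart:
  m0: --00,-00-,0-0-
  m1: -00-,0-0-
  m4: --00,0-0-
  m5: 0-0-,01-1
  m7: -111,01-1
  m8: --00,-00-,10--
  m9: -00-,10--
  m10: 10-- ←essential
  m11: 1-11,10--
  m12: --00 ←essential
  m15: -111,1-11
Essential: --00, 10--
Petrick residual → -111, 0-0-
Min cover (4 terms): c'd' + bcd + a'c' + ab'

4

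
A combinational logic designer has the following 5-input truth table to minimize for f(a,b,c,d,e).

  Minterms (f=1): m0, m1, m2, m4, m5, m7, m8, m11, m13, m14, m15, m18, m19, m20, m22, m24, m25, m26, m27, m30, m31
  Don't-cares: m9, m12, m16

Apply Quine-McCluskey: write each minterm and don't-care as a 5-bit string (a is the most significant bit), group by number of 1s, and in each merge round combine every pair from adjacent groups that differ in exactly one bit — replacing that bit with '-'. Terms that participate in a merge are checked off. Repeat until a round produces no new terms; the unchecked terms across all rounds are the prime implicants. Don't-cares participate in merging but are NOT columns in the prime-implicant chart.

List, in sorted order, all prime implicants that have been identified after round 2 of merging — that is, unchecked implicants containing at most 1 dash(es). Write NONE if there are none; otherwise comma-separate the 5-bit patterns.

Round 0: 00000✓ 00001✓ 00010✓ 00100✓ 00101✓ 00111✓ 01000✓ 01001✓ 01011✓ 01100✓ 01101✓ 01110✓ 01111✓ 10000✓ 10010✓ 10011✓ 10100✓ 10110✓ 11000✓ 11001✓ 11010✓ 11011✓ 11110✓ 11111✓
Round 1: -0000✓ -0010✓ -0100✓ -1000✓ -1001✓ -1011✓ -1110✓ -1111✓ 0-000✓ 0-001✓ 0-100✓ 0-101✓ 0-111✓ 00-00✓ 00-01✓ 000-0✓ 0000-✓ 001-1✓ 0010-✓ 01-00✓ 01-01✓ 01-11✓ 010-1✓ 0100-✓ 011-0✓ 011-1✓ 0110-✓ 0111-✓ 1-000✓ 1-010✓ 1-011✓ 1-110✓ 10-00✓ 10-10✓ 100-0✓ 1001-✓ 101-0✓ 11-10✓ 11-11✓ 110-0✓ 110-1✓ 1100-✓ 1101-✓ 1111-✓
Round 2: --000 -0-00 -00-0 -1-11 -10-1 -100- -111- 0--00✓ 0--01✓ 0-00-✓ 0-1-1 0-10-✓ 00-0-✓ 01--1 01-0-✓ 011-- 1--10 1-0-0 1-01- 10--0 11-1- 110--
Round 3: 0--0-
PIs = {--000, -0-00, -00-0, -1-11, -10-1, -100-, -111-, 0--0-, 0-1-1, 01--1, 011--, 1--10, 1-0-0, 1-01-, 10--0, 11-1-, 110--}

NONE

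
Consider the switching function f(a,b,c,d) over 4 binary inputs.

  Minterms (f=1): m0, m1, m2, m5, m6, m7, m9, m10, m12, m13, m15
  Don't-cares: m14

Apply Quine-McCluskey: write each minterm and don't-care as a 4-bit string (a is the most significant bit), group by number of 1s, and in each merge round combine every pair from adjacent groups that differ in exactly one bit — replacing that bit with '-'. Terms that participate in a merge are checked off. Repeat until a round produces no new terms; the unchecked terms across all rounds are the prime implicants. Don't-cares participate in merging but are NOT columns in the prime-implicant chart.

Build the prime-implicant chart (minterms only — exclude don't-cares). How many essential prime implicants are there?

3

Round 0: 0000✓ 0001✓ 0010✓ 0101✓ 0110✓ 0111✓ 1001✓ 1010✓ 1100✓ 1101✓ 1110✓ 1111✓
Round 1: -001✓ -010✓ -101✓ -110✓ -111✓ 0-01✓ 0-10✓ 00-0 000- 01-1✓ 011-✓ 1-01✓ 1-10✓ 11-0✓ 11-1✓ 110-✓ 111-✓
Round 2: --01 --10 -1-1 -11- 11--
PIs = {--01, --10, -1-1, -11-, 00-0, 000-, 11--}
Coverage chart:
  m0: 00-0,000-
  m1: --01,000-
  m2: --10,00-0
  m5: --01,-1-1
  m6: --10,-11-
  m7: -1-1,-11-
  m9: --01 ←essential
  m10: --10 ←essential
  m12: 11-- ←essential
  m13: --01,-1-1,11--
  m15: -1-1,-11-,11--
Essential: --01, --10, 11--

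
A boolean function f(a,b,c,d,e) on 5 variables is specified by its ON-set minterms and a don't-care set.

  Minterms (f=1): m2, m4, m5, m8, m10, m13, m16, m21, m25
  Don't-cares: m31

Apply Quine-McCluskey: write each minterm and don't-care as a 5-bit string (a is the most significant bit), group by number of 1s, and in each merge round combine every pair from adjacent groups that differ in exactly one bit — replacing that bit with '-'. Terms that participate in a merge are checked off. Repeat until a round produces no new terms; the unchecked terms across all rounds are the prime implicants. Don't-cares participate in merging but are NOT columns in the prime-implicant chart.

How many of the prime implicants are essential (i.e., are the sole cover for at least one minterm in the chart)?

size-2^0 implicants → 00010(✓)  00100(✓)  00101(✓)  01000(✓)  01010(✓)  01101(✓)  10000  10101(✓)  11001  11111
size-2^1 implicants → -0101  0-010  0-101  0010-  010-0
Unchecked terms (primes): -0101, 0-010, 0-101, 0010-, 010-0, 10000, 11001, 11111
Minterm coverage:
  m2 ⊆ 0-010 [E]
  m4 ⊆ 0010- [E]
  m5 ⊆ -0101,0-101,0010-
  m8 ⊆ 010-0 [E]
  m10 ⊆ 0-010,010-0
  m13 ⊆ 0-101 [E]
  m16 ⊆ 10000 [E]
  m21 ⊆ -0101 [E]
  m25 ⊆ 11001 [E]
E = {-0101, 0-010, 0-101, 0010-, 010-0, 10000, 11001}

7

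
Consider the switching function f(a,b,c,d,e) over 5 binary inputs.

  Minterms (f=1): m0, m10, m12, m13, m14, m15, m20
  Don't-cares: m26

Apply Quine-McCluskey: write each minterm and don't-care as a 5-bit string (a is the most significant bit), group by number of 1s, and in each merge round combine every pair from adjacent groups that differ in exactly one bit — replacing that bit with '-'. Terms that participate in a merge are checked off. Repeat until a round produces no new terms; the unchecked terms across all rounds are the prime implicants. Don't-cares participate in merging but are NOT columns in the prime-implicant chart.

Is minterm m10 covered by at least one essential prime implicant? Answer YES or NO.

NO

Round 0: 00000 01010✓ 01100✓ 01101✓ 01110✓ 01111✓ 10100 11010✓
Round 1: -1010 01-10 011-0✓ 011-1✓ 0110-✓ 0111-✓
Round 2: 011--
PIs = {-1010, 00000, 01-10, 011--, 10100}
Coverage chart:
  m0: 00000 ←essential
  m10: -1010,01-10
  m12: 011-- ←essential
  m13: 011-- ←essential
  m14: 01-10,011--
  m15: 011-- ←essential
  m20: 10100 ←essential
Essential: 00000, 011--, 10100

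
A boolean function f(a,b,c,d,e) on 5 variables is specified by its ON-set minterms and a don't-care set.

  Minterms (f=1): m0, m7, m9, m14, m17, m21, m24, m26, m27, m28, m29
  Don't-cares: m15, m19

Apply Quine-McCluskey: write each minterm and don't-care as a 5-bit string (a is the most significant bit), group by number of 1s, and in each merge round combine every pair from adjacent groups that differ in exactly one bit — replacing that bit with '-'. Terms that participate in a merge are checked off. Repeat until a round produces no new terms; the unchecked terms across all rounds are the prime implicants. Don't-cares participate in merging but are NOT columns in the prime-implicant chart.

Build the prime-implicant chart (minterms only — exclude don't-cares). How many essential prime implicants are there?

4

[col 0] 00000, 00111*, 01001, 01110*, 01111*, 10001*, 10011*, 10101*, 11000*, 11010*, 11011*, 11100*, 11101*
[col 1] 0-111, 0111-, 1-011, 1-101, 10-01, 100-1, 11-00, 110-0, 1101-, 1110-
Prime implicants: 0-111, 00000, 01001, 0111-, 1-011, 1-101, 10-01, 100-1, 11-00, 110-0, 1101-, 1110-
PI chart (minterm → PIs covering it):
  0 | 00000  (sole → essential)
  7 | 0-111  (sole → essential)
  9 | 01001  (sole → essential)
  14 | 0111-  (sole → essential)
  17 | 10-01,100-1
  21 | 1-101,10-01
  24 | 11-00,110-0
  26 | 110-0,1101-
  27 | 1-011,1101-
  28 | 11-00,1110-
  29 | 1-101,1110-
Essential prime implicants: 0-111, 00000, 01001, 0111-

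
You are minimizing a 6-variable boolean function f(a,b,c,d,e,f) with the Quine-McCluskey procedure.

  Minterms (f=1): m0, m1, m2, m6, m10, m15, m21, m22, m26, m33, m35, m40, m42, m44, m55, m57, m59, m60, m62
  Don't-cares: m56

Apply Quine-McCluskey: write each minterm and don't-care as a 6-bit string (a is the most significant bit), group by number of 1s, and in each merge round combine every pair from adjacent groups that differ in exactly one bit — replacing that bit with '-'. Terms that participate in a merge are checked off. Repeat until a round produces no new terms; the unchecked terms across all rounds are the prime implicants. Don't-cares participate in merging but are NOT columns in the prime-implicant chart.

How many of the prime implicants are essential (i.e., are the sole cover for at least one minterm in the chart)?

9

Round 0: 000000✓ 000001✓ 000010✓ 000110✓ 001010✓ 001111 010101 010110✓ 011010✓ 100001✓ 100011✓ 101000✓ 101010✓ 101100✓ 110111 111000✓ 111001✓ 111011✓ 111100✓ 111110✓
Round 1: -00001 -01010 0-0110 0-1010 00-010 000-10 0000-0 00000- 1-1000✓ 1-1100✓ 1000-1 101-00✓ 1010-0 111-00✓ 1110-1 11100- 1111-0
Round 2: 1-1-00
PIs = {-00001, -01010, 0-0110, 0-1010, 00-010, 000-10, 0000-0, 00000-, 001111, 010101, 1-1-00, 1000-1, 1010-0, 110111, 1110-1, 11100-, 1111-0}
Coverage chart:
  m0: 0000-0,00000-
  m1: -00001,00000-
  m2: 00-010,000-10,0000-0
  m6: 0-0110,000-10
  m10: -01010,0-1010,00-010
  m15: 001111 ←essential
  m21: 010101 ←essential
  m22: 0-0110 ←essential
  m26: 0-1010 ←essential
  m33: -00001,1000-1
  m35: 1000-1 ←essential
  m40: 1-1-00,1010-0
  m42: -01010,1010-0
  m44: 1-1-00 ←essential
  m55: 110111 ←essential
  m57: 1110-1,11100-
  m59: 1110-1 ←essential
  m60: 1-1-00,1111-0
  m62: 1111-0 ←essential
Essential: 0-0110, 0-1010, 001111, 010101, 1-1-00, 1000-1, 110111, 1110-1, 1111-0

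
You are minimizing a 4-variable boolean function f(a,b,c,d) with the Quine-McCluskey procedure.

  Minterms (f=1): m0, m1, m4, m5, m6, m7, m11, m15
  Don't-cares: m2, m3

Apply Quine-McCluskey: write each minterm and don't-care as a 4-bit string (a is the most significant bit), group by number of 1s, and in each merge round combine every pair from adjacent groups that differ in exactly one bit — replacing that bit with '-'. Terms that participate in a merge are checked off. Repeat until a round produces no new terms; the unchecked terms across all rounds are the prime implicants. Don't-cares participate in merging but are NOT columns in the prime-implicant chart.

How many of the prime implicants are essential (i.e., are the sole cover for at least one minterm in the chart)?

2

size-2^0 implicants → 0000(✓)  0001(✓)  0010(✓)  0011(✓)  0100(✓)  0101(✓)  0110(✓)  0111(✓)  1011(✓)  1111(✓)
size-2^1 implicants → -011(✓)  -111(✓)  0-00(✓)  0-01(✓)  0-10(✓)  0-11(✓)  00-0(✓)  00-1(✓)  000-(✓)  001-(✓)  01-0(✓)  01-1(✓)  010-(✓)  011-(✓)  1-11(✓)
size-2^2 implicants → --11  0--0(✓)  0--1(✓)  0-0-(✓)  0-1-(✓)  00--(✓)  01--(✓)
size-2^3 implicants → 0---
Unchecked terms (primes): --11, 0---
Minterm coverage:
  m0 ⊆ 0--- [E]
  m1 ⊆ 0--- [E]
  m4 ⊆ 0--- [E]
  m5 ⊆ 0--- [E]
  m6 ⊆ 0--- [E]
  m7 ⊆ --11,0---
  m11 ⊆ --11 [E]
  m15 ⊆ --11 [E]
E = {--11, 0---}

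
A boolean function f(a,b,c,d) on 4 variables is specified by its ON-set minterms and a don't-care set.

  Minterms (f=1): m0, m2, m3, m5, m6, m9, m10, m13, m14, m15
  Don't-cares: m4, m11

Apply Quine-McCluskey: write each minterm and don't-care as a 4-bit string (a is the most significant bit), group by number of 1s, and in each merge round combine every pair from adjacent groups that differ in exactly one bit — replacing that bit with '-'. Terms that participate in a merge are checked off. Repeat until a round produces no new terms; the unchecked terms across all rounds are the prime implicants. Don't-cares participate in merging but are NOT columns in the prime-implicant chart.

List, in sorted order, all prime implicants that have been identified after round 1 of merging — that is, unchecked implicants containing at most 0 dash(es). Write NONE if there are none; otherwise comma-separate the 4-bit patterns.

NONE

Round 0: 0000✓ 0010✓ 0011✓ 0100✓ 0101✓ 0110✓ 1001✓ 1010✓ 1011✓ 1101✓ 1110✓ 1111✓
Round 1: -010✓ -011✓ -101 -110✓ 0-00✓ 0-10✓ 00-0✓ 001-✓ 01-0✓ 010- 1-01✓ 1-10✓ 1-11✓ 10-1✓ 101-✓ 11-1✓ 111-✓
Round 2: --10 -01- 0--0 1--1 1-1-
PIs = {--10, -01-, -101, 0--0, 010-, 1--1, 1-1-}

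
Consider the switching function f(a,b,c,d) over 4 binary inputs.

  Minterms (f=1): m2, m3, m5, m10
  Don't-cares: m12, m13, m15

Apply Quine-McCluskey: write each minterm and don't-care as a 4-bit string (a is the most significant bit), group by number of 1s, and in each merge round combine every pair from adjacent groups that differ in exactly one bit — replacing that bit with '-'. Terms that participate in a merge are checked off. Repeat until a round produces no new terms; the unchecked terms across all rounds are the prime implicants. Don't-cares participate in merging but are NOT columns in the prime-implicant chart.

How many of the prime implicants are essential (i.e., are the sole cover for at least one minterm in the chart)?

3

size-2^0 implicants → 0010(✓)  0011(✓)  0101(✓)  1010(✓)  1100(✓)  1101(✓)  1111(✓)
size-2^1 implicants → -010  -101  001-  11-1  110-
Unchecked terms (primes): -010, -101, 001-, 11-1, 110-
Minterm coverage:
  m2 ⊆ -010,001-
  m3 ⊆ 001- [E]
  m5 ⊆ -101 [E]
  m10 ⊆ -010 [E]
E = {-010, -101, 001-}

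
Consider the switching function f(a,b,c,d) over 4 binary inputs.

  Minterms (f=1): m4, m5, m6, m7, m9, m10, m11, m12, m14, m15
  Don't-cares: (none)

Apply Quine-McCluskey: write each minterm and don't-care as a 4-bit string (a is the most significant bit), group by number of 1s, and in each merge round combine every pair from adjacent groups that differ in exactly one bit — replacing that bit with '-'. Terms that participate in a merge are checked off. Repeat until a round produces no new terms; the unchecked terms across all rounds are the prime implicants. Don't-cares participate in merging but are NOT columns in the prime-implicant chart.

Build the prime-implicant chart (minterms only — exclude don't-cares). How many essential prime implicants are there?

[col 0] 0100*, 0101*, 0110*, 0111*, 1001*, 1010*, 1011*, 1100*, 1110*, 1111*
[col 1] -100*, -110*, -111*, 01-0*, 01-1*, 010-*, 011-*, 1-10*, 1-11*, 10-1, 101-*, 11-0*, 111-*
[col 2] -1-0, -11-, 01--, 1-1-
Prime implicants: -1-0, -11-, 01--, 1-1-, 10-1
PI chart (minterm → PIs covering it):
  4 | -1-0,01--
  5 | 01--  (sole → essential)
  6 | -1-0,-11-,01--
  7 | -11-,01--
  9 | 10-1  (sole → essential)
  10 | 1-1-  (sole → essential)
  11 | 1-1-,10-1
  12 | -1-0  (sole → essential)
  14 | -1-0,-11-,1-1-
  15 | -11-,1-1-
Essential prime implicants: -1-0, 01--, 1-1-, 10-1

4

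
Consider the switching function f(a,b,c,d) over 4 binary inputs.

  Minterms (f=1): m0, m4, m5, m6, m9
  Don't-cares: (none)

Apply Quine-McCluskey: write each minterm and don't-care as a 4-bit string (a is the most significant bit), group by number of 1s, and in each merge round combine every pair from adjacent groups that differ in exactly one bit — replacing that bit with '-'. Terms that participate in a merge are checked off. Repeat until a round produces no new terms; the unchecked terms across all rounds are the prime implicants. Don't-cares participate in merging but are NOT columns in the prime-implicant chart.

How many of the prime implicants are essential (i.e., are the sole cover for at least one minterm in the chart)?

4

Round 0: 0000✓ 0100✓ 0101✓ 0110✓ 1001
Round 1: 0-00 01-0 010-
PIs = {0-00, 01-0, 010-, 1001}
Coverage chart:
  m0: 0-00 ←essential
  m4: 0-00,01-0,010-
  m5: 010- ←essential
  m6: 01-0 ←essential
  m9: 1001 ←essential
Essential: 0-00, 01-0, 010-, 1001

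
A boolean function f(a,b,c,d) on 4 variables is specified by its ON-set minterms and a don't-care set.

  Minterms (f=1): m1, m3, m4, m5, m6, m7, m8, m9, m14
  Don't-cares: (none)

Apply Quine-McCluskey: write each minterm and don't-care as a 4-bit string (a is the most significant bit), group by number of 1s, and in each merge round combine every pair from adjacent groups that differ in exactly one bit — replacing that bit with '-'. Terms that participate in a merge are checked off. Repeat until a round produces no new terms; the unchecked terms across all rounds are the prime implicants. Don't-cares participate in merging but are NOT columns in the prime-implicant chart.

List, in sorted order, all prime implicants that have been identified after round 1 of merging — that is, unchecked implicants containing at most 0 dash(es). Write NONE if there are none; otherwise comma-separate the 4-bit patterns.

[col 0] 0001*, 0011*, 0100*, 0101*, 0110*, 0111*, 1000*, 1001*, 1110*
[col 1] -001, -110, 0-01*, 0-11*, 00-1*, 01-0*, 01-1*, 010-*, 011-*, 100-
[col 2] 0--1, 01--
Prime implicants: -001, -110, 0--1, 01--, 100-

NONE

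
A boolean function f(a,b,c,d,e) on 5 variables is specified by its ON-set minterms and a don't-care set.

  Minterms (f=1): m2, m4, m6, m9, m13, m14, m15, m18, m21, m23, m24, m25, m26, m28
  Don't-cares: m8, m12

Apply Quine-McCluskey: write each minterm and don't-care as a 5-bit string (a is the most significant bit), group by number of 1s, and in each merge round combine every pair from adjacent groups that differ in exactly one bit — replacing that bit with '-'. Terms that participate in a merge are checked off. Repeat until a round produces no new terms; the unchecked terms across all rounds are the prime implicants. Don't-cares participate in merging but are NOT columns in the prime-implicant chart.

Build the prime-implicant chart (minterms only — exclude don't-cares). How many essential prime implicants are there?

5

Round 0: 00010✓ 00100✓ 00110✓ 01000✓ 01001✓ 01100✓ 01101✓ 01110✓ 01111✓ 10010✓ 10101✓ 10111✓ 11000✓ 11001✓ 11010✓ 11100✓
Round 1: -0010 -1000✓ -1001✓ -1100✓ 0-100✓ 0-110✓ 00-10 001-0✓ 01-00✓ 01-01✓ 0100-✓ 011-0✓ 011-1✓ 0110-✓ 0111-✓ 1-010 101-1 11-00✓ 110-0 1100-✓
Round 2: -1-00 -100- 0-1-0 01-0- 011--
PIs = {-0010, -1-00, -100-, 0-1-0, 00-10, 01-0-, 011--, 1-010, 101-1, 110-0}
Coverage chart:
  m2: -0010,00-10
  m4: 0-1-0 ←essential
  m6: 0-1-0,00-10
  m9: -100-,01-0-
  m13: 01-0-,011--
  m14: 0-1-0,011--
  m15: 011-- ←essential
  m18: -0010,1-010
  m21: 101-1 ←essential
  m23: 101-1 ←essential
  m24: -1-00,-100-,110-0
  m25: -100- ←essential
  m26: 1-010,110-0
  m28: -1-00 ←essential
Essential: -1-00, -100-, 0-1-0, 011--, 101-1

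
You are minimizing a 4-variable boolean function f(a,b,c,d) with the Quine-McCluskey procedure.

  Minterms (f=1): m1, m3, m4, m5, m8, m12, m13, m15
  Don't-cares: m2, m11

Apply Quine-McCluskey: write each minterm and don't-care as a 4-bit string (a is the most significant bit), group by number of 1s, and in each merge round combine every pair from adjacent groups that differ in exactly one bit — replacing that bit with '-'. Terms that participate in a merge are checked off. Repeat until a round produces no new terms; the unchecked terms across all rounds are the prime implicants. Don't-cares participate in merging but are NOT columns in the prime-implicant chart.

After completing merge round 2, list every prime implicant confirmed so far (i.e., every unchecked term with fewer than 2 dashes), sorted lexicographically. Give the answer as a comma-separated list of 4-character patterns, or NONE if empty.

[col 0] 0001*, 0010*, 0011*, 0100*, 0101*, 1000*, 1011*, 1100*, 1101*, 1111*
[col 1] -011, -100*, -101*, 0-01, 00-1, 001-, 010-*, 1-00, 1-11, 11-1, 110-*
[col 2] -10-
Prime implicants: -011, -10-, 0-01, 00-1, 001-, 1-00, 1-11, 11-1

-011, 0-01, 00-1, 001-, 1-00, 1-11, 11-1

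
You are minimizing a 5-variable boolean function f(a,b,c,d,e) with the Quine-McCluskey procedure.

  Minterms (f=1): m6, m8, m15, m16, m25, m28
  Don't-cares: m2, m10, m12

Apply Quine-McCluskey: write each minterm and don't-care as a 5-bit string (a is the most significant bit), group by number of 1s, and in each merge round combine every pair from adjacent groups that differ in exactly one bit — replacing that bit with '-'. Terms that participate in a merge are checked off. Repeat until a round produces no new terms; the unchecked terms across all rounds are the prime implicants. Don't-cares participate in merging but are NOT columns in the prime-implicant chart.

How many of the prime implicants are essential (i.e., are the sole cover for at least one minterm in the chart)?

Round 0: 00010✓ 00110✓ 01000✓ 01010✓ 01100✓ 01111 10000 11001 11100✓
Round 1: -1100 0-010 00-10 01-00 010-0
PIs = {-1100, 0-010, 00-10, 01-00, 010-0, 01111, 10000, 11001}
Coverage chart:
  m6: 00-10 ←essential
  m8: 01-00,010-0
  m15: 01111 ←essential
  m16: 10000 ←essential
  m25: 11001 ←essential
  m28: -1100 ←essential
Essential: -1100, 00-10, 01111, 10000, 11001

5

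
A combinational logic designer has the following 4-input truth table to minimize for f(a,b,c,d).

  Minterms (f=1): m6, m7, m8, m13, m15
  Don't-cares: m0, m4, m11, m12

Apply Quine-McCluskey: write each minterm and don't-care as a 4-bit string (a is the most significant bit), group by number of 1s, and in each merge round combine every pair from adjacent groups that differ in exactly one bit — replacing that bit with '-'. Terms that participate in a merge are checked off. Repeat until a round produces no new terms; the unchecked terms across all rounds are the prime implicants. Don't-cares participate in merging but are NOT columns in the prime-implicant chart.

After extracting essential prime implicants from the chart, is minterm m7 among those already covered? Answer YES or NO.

NO

size-2^0 implicants → 0000(✓)  0100(✓)  0110(✓)  0111(✓)  1000(✓)  1011(✓)  1100(✓)  1101(✓)  1111(✓)
size-2^1 implicants → -000(✓)  -100(✓)  -111  0-00(✓)  01-0  011-  1-00(✓)  1-11  11-1  110-
size-2^2 implicants → --00
Unchecked terms (primes): --00, -111, 01-0, 011-, 1-11, 11-1, 110-
Minterm coverage:
  m6 ⊆ 01-0,011-
  m7 ⊆ -111,011-
  m8 ⊆ --00 [E]
  m13 ⊆ 11-1,110-
  m15 ⊆ -111,1-11,11-1
E = {--00}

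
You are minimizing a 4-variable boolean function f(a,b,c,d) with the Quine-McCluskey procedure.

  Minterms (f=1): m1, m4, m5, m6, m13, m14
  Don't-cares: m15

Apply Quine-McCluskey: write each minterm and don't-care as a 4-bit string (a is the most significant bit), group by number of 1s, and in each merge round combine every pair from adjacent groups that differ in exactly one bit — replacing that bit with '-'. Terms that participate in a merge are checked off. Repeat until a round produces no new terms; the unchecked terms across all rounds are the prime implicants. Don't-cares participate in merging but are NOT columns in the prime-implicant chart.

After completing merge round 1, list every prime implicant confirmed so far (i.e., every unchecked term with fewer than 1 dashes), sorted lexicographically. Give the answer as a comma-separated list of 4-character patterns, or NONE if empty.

NONE

Round 0: 0001✓ 0100✓ 0101✓ 0110✓ 1101✓ 1110✓ 1111✓
Round 1: -101 -110 0-01 01-0 010- 11-1 111-
PIs = {-101, -110, 0-01, 01-0, 010-, 11-1, 111-}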